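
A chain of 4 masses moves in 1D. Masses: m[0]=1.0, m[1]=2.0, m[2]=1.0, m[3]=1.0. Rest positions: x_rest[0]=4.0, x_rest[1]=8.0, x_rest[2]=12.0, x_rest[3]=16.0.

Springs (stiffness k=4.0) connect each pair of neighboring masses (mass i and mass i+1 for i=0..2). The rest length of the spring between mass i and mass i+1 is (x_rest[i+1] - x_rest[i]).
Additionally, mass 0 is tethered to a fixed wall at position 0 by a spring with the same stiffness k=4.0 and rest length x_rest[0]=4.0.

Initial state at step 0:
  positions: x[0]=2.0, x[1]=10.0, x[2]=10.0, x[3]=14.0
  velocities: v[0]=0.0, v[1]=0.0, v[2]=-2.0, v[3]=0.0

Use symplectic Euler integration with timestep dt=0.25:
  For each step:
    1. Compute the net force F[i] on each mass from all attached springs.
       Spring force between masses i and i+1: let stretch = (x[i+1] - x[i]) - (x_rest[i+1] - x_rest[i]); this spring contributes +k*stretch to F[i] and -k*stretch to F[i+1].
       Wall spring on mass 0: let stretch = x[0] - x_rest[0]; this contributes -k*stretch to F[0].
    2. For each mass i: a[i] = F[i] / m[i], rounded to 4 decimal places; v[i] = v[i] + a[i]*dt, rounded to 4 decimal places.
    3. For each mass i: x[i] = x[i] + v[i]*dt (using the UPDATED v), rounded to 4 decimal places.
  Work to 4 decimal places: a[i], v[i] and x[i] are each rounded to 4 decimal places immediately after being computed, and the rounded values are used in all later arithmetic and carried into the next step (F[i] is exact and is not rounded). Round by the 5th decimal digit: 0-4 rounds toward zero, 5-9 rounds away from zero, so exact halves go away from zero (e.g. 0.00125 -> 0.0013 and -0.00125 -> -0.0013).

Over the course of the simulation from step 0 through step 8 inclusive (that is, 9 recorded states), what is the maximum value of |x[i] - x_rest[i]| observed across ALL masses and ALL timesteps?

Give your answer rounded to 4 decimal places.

Step 0: x=[2.0000 10.0000 10.0000 14.0000] v=[0.0000 0.0000 -2.0000 0.0000]
Step 1: x=[3.5000 9.0000 10.5000 14.0000] v=[6.0000 -4.0000 2.0000 0.0000]
Step 2: x=[5.5000 7.5000 11.5000 14.1250] v=[8.0000 -6.0000 4.0000 0.5000]
Step 3: x=[6.6250 6.2500 12.1563 14.5938] v=[4.5000 -5.0000 2.6250 1.8750]
Step 4: x=[6.0000 5.7852 11.9454 15.4532] v=[-2.5000 -1.8594 -0.8438 3.4375]
Step 5: x=[3.8213 6.1172 11.0714 16.4356] v=[-8.7148 1.3281 -3.4962 3.9297]
Step 6: x=[1.2613 6.7815 10.2999 17.0770] v=[-10.2402 2.6573 -3.0862 2.5655]
Step 7: x=[-0.2340 7.1956 10.3430 17.0241] v=[-5.9813 1.6564 0.1725 -0.2116]
Step 8: x=[0.1866 7.0744 11.2696 16.3009] v=[1.6823 -0.4847 3.7062 -2.8927]
Max displacement = 4.2340

Answer: 4.2340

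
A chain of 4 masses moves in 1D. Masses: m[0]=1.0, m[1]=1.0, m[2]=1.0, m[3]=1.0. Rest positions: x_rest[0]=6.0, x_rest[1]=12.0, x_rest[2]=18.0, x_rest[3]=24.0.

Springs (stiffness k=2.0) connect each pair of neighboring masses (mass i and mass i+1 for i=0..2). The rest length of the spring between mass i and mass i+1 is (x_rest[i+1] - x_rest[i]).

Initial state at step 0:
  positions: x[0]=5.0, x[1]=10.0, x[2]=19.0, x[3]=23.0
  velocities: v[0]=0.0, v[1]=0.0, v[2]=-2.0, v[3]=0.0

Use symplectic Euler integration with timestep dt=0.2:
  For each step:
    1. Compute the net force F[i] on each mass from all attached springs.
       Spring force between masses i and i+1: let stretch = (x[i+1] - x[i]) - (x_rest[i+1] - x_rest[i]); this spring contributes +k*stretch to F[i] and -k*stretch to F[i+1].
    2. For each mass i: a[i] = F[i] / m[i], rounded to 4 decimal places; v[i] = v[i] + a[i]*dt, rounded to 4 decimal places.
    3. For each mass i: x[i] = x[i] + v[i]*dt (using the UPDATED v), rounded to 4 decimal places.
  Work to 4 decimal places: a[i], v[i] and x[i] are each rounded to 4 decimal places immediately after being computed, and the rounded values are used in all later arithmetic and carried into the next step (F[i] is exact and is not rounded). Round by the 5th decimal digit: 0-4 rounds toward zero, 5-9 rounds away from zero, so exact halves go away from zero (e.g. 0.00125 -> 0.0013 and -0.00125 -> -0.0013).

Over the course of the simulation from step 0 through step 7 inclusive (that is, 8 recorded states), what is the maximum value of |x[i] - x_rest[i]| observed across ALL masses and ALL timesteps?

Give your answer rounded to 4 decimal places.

Step 0: x=[5.0000 10.0000 19.0000 23.0000] v=[0.0000 0.0000 -2.0000 0.0000]
Step 1: x=[4.9200 10.3200 18.2000 23.1600] v=[-0.4000 1.6000 -4.0000 0.8000]
Step 2: x=[4.7920 10.8384 17.1664 23.4032] v=[-0.6400 2.5920 -5.1680 1.2160]
Step 3: x=[4.6677 11.3793 16.1255 23.6275] v=[-0.6214 2.7046 -5.2045 1.1213]
Step 4: x=[4.6003 11.7630 15.3051 23.7316] v=[-0.3368 1.9184 -4.1022 0.5205]
Step 5: x=[4.6260 11.8570 14.8754 23.6416] v=[0.1283 0.4702 -2.1484 -0.4501]
Step 6: x=[4.7501 11.6140 14.9055 23.3303] v=[0.6207 -1.2148 0.1507 -1.5566]
Step 7: x=[4.9434 11.0852 15.3463 22.8250] v=[0.9663 -2.6438 2.2040 -2.5265]
Max displacement = 3.1246

Answer: 3.1246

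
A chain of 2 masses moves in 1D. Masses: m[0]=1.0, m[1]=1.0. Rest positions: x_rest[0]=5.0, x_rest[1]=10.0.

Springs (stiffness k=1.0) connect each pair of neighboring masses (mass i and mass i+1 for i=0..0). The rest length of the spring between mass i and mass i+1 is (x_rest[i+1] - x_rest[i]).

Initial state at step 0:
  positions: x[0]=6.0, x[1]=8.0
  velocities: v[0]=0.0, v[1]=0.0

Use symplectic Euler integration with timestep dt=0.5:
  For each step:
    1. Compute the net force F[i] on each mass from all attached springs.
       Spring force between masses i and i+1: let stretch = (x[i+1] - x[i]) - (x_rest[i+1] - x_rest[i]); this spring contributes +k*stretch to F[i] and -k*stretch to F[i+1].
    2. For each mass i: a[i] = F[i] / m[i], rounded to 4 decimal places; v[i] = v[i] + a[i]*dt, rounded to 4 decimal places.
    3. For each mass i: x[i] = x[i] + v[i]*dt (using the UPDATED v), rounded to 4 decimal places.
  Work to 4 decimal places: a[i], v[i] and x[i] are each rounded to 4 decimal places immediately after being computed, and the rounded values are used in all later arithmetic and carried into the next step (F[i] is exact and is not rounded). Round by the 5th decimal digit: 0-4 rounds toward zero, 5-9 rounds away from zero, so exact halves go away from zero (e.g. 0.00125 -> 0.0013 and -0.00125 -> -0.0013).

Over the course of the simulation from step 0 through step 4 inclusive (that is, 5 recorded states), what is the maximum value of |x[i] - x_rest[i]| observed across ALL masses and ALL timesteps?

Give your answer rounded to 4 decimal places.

Answer: 2.0937

Derivation:
Step 0: x=[6.0000 8.0000] v=[0.0000 0.0000]
Step 1: x=[5.2500 8.7500] v=[-1.5000 1.5000]
Step 2: x=[4.1250 9.8750] v=[-2.2500 2.2500]
Step 3: x=[3.1875 10.8125] v=[-1.8750 1.8750]
Step 4: x=[2.9063 11.0938] v=[-0.5625 0.5625]
Max displacement = 2.0937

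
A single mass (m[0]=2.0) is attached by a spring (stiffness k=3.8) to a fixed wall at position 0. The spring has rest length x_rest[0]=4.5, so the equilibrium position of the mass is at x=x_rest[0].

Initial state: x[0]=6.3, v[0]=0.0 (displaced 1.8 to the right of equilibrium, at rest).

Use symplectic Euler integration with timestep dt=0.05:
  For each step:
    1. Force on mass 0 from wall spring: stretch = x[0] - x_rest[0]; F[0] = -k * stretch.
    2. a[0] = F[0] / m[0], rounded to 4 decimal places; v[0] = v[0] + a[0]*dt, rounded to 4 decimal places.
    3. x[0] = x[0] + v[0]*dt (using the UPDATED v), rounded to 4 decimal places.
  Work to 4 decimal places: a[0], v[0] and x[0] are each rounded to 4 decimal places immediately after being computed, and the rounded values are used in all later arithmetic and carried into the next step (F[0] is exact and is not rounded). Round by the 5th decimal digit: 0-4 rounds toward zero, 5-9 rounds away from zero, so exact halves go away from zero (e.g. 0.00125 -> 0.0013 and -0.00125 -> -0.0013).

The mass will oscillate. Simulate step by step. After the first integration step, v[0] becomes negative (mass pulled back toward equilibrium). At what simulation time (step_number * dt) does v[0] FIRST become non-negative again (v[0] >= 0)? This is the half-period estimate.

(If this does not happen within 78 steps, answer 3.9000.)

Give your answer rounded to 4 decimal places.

Step 0: x=[6.3000] v=[0.0000]
Step 1: x=[6.2915] v=[-0.1710]
Step 2: x=[6.2744] v=[-0.3412]
Step 3: x=[6.2489] v=[-0.5098]
Step 4: x=[6.2151] v=[-0.6759]
Step 5: x=[6.1732] v=[-0.8388]
Step 6: x=[6.1233] v=[-0.9978]
Step 7: x=[6.0657] v=[-1.1520]
Step 8: x=[6.0007] v=[-1.3007]
Step 9: x=[5.9285] v=[-1.4433]
Step 10: x=[5.8496] v=[-1.5790]
Step 11: x=[5.7642] v=[-1.7072]
Step 12: x=[5.6728] v=[-1.8273]
Step 13: x=[5.5759] v=[-1.9387]
Step 14: x=[5.4739] v=[-2.0409]
Step 15: x=[5.3672] v=[-2.1334]
Step 16: x=[5.2564] v=[-2.2158]
Step 17: x=[5.1420] v=[-2.2877]
Step 18: x=[5.0246] v=[-2.3487]
Step 19: x=[4.9047] v=[-2.3985]
Step 20: x=[4.7829] v=[-2.4369]
Step 21: x=[4.6597] v=[-2.4638]
Step 22: x=[4.5358] v=[-2.4790]
Step 23: x=[4.4117] v=[-2.4824]
Step 24: x=[4.2880] v=[-2.4740]
Step 25: x=[4.1653] v=[-2.4539]
Step 26: x=[4.0442] v=[-2.4221]
Step 27: x=[3.9253] v=[-2.3788]
Step 28: x=[3.8091] v=[-2.3242]
Step 29: x=[3.6962] v=[-2.2586]
Step 30: x=[3.5871] v=[-2.1822]
Step 31: x=[3.4823] v=[-2.0955]
Step 32: x=[3.3824] v=[-1.9988]
Step 33: x=[3.2878] v=[-1.8926]
Step 34: x=[3.1989] v=[-1.7774]
Step 35: x=[3.1162] v=[-1.6538]
Step 36: x=[3.0401] v=[-1.5223]
Step 37: x=[2.9709] v=[-1.3836]
Step 38: x=[2.9090] v=[-1.2383]
Step 39: x=[2.8546] v=[-1.0872]
Step 40: x=[2.8081] v=[-0.9309]
Step 41: x=[2.7696] v=[-0.7702]
Step 42: x=[2.7393] v=[-0.6058]
Step 43: x=[2.7174] v=[-0.4385]
Step 44: x=[2.7039] v=[-0.2692]
Step 45: x=[2.6990] v=[-0.0986]
Step 46: x=[2.7026] v=[0.0725]
First v>=0 after going negative at step 46, time=2.3000

Answer: 2.3000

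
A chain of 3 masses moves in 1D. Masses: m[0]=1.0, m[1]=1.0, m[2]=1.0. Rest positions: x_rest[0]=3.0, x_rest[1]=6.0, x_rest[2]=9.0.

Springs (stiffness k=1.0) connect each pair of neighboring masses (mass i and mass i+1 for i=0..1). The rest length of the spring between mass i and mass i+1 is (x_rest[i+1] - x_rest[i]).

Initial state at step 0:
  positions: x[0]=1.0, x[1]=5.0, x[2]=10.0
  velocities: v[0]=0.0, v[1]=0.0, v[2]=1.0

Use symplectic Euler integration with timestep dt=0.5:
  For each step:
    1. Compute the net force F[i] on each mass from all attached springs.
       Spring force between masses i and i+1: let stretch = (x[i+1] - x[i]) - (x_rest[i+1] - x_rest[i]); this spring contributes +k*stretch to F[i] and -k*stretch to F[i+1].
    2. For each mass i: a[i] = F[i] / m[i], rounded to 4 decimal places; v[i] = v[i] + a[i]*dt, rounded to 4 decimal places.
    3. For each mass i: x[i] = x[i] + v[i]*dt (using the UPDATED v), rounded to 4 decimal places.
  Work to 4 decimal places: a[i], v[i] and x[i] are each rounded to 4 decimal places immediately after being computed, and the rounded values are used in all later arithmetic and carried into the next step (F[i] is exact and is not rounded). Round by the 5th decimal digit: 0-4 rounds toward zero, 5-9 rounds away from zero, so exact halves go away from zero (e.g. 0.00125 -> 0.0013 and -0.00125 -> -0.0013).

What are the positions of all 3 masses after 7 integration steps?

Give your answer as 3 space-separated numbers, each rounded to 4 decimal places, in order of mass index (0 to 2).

Answer: 5.1003 6.1676 8.2326

Derivation:
Step 0: x=[1.0000 5.0000 10.0000] v=[0.0000 0.0000 1.0000]
Step 1: x=[1.2500 5.2500 10.0000] v=[0.5000 0.5000 0.0000]
Step 2: x=[1.7500 5.6875 9.5625] v=[1.0000 0.8750 -0.8750]
Step 3: x=[2.4844 6.1094 8.9063] v=[1.4688 0.8438 -1.3125]
Step 4: x=[3.3751 6.3243 8.3008] v=[1.7813 0.4298 -1.2110]
Step 5: x=[4.2531 6.2960 7.9512] v=[1.7559 -0.0566 -0.6993]
Step 6: x=[4.8918 6.1708 7.9378] v=[1.2774 -0.2505 -0.0269]
Step 7: x=[5.1003 6.1676 8.2326] v=[0.4169 -0.0065 0.5896]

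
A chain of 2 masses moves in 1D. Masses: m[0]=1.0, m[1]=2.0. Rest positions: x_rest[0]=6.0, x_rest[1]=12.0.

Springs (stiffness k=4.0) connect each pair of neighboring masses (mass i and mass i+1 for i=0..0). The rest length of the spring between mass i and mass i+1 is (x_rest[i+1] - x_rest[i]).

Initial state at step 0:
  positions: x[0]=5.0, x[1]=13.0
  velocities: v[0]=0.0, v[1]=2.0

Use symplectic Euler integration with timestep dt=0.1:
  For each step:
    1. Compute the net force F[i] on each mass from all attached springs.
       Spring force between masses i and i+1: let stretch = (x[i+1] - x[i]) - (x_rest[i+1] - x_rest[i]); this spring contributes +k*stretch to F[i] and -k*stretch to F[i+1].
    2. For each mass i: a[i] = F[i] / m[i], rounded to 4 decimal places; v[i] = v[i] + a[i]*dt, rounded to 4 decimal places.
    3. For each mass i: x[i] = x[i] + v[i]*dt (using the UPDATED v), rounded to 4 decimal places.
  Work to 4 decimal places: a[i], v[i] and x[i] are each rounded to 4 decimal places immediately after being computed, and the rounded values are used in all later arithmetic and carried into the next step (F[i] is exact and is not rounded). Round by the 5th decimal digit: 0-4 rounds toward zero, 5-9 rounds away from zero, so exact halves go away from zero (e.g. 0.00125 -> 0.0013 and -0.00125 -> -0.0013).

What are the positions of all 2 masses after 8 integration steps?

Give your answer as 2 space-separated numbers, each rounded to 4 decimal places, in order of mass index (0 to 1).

Step 0: x=[5.0000 13.0000] v=[0.0000 2.0000]
Step 1: x=[5.0800 13.1600] v=[0.8000 1.6000]
Step 2: x=[5.2432 13.2784] v=[1.6320 1.1840]
Step 3: x=[5.4878 13.3561] v=[2.4461 0.7770]
Step 4: x=[5.8071 13.3964] v=[3.1934 0.4033]
Step 5: x=[6.1900 13.4049] v=[3.8291 0.0854]
Step 6: x=[6.6215 13.3891] v=[4.3151 -0.1576]
Step 7: x=[7.0837 13.3580] v=[4.6221 -0.3111]
Step 8: x=[7.5569 13.3214] v=[4.7318 -0.3660]

Answer: 7.5569 13.3214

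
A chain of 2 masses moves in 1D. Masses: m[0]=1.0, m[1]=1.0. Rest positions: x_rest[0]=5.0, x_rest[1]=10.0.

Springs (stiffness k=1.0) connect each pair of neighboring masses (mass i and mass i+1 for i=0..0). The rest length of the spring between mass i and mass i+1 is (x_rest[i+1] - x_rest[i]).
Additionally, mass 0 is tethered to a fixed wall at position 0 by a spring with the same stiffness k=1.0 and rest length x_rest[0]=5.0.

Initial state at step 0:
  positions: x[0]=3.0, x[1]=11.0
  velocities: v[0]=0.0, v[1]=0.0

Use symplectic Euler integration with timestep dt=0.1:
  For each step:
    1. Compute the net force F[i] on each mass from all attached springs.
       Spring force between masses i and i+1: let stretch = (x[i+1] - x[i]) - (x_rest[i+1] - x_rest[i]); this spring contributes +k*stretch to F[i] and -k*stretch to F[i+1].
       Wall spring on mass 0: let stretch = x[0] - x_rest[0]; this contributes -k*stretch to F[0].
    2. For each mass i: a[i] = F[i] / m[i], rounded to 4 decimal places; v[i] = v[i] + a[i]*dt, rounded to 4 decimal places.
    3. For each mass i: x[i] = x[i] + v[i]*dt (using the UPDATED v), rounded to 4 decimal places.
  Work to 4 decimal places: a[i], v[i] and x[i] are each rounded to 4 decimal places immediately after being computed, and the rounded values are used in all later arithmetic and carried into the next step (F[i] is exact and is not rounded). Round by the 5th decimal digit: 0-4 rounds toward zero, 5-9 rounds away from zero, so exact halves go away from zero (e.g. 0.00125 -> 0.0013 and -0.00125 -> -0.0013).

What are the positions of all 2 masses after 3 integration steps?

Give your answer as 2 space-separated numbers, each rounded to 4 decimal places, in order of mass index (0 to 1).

Answer: 3.2935 10.8240

Derivation:
Step 0: x=[3.0000 11.0000] v=[0.0000 0.0000]
Step 1: x=[3.0500 10.9700] v=[0.5000 -0.3000]
Step 2: x=[3.1487 10.9108] v=[0.9870 -0.5920]
Step 3: x=[3.2935 10.8240] v=[1.4483 -0.8682]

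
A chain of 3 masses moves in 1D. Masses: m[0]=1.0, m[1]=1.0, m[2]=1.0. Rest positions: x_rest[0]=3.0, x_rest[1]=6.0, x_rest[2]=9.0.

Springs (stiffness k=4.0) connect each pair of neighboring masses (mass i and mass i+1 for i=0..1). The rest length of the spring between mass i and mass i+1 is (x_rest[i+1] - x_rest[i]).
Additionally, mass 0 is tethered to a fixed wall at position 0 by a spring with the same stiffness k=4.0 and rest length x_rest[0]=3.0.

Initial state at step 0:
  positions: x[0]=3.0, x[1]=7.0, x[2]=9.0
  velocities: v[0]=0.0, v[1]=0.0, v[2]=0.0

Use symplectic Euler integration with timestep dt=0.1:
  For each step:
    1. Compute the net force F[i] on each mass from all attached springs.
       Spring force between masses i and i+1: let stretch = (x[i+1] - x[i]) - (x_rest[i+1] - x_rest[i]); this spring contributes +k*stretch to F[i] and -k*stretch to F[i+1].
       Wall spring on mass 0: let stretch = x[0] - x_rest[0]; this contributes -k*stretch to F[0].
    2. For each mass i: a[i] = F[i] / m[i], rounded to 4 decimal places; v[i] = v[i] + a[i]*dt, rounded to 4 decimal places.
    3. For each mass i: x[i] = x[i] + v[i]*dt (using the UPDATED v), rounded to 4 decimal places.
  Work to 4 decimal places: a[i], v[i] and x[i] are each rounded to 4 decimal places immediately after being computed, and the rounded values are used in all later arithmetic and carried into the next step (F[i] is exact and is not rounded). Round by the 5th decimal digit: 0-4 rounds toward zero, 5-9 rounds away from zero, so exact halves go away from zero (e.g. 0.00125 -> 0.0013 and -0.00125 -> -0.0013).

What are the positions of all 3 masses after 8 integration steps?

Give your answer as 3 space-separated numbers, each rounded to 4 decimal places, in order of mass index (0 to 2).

Answer: 3.4548 5.6460 9.6652

Derivation:
Step 0: x=[3.0000 7.0000 9.0000] v=[0.0000 0.0000 0.0000]
Step 1: x=[3.0400 6.9200 9.0400] v=[0.4000 -0.8000 0.4000]
Step 2: x=[3.1136 6.7696 9.1152] v=[0.7360 -1.5040 0.7520]
Step 3: x=[3.2089 6.5668 9.2166] v=[0.9530 -2.0282 1.0138]
Step 4: x=[3.3102 6.3357 9.3320] v=[1.0126 -2.3114 1.1539]
Step 5: x=[3.4001 6.1034 9.4475] v=[0.8987 -2.3231 1.1554]
Step 6: x=[3.4621 5.8967 9.5493] v=[0.6200 -2.0668 1.0178]
Step 7: x=[3.4830 5.7387 9.6250] v=[0.2090 -1.5796 0.7568]
Step 8: x=[3.4548 5.6460 9.6652] v=[-0.2819 -0.9274 0.4023]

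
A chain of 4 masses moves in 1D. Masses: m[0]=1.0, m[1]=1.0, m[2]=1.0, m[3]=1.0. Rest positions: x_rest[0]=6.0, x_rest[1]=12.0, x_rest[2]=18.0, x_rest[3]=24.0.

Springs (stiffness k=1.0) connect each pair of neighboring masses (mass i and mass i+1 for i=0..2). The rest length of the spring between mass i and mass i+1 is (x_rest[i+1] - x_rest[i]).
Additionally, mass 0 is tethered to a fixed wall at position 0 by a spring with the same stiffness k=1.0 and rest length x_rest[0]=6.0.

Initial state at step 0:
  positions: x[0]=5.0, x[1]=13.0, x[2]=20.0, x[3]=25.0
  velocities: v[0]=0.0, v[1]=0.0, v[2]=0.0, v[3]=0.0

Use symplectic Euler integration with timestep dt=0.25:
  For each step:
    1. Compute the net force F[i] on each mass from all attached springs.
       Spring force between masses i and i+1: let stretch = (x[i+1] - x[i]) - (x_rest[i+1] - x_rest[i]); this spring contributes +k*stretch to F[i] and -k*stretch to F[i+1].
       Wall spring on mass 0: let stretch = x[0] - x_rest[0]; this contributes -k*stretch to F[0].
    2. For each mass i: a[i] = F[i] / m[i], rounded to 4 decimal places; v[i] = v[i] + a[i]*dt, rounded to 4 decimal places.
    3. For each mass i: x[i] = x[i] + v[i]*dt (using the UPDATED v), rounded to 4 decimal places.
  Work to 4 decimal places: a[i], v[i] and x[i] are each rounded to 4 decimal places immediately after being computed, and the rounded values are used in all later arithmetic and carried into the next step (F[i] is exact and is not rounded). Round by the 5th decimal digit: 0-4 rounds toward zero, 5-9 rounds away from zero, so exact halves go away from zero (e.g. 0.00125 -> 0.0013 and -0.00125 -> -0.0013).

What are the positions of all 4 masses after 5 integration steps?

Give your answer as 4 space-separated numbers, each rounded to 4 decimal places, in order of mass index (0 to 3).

Step 0: x=[5.0000 13.0000 20.0000 25.0000] v=[0.0000 0.0000 0.0000 0.0000]
Step 1: x=[5.1875 12.9375 19.8750 25.0625] v=[0.7500 -0.2500 -0.5000 0.2500]
Step 2: x=[5.5352 12.8242 19.6406 25.1758] v=[1.3906 -0.4531 -0.9375 0.4531]
Step 3: x=[5.9925 12.6814 19.3262 25.3181] v=[1.8291 -0.5713 -1.2578 0.5693]
Step 4: x=[6.4933 12.5358 18.9710 25.4609] v=[2.0032 -0.5823 -1.4210 0.5713]
Step 5: x=[6.9659 12.4148 18.6192 25.5731] v=[1.8905 -0.4841 -1.4073 0.4488]

Answer: 6.9659 12.4148 18.6192 25.5731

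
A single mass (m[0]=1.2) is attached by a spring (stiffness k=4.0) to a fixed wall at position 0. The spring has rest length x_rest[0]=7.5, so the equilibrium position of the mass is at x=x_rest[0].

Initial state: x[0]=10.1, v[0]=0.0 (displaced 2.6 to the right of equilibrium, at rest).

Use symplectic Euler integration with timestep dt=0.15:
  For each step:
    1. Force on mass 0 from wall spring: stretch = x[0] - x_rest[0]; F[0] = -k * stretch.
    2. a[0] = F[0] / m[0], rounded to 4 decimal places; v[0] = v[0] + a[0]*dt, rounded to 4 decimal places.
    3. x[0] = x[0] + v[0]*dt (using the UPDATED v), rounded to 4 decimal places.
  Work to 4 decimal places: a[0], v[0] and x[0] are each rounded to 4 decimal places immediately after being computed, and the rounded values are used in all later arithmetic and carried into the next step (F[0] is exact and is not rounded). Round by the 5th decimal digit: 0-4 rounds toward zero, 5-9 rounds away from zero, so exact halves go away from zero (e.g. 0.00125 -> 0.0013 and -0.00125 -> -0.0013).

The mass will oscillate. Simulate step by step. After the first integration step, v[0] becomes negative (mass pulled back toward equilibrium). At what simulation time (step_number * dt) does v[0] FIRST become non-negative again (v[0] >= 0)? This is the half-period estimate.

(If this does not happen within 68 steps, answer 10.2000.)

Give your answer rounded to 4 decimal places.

Step 0: x=[10.1000] v=[0.0000]
Step 1: x=[9.9050] v=[-1.3000]
Step 2: x=[9.5296] v=[-2.5025]
Step 3: x=[9.0020] v=[-3.5173]
Step 4: x=[8.3618] v=[-4.2683]
Step 5: x=[7.6569] v=[-4.6992]
Step 6: x=[6.9402] v=[-4.7777]
Step 7: x=[6.2655] v=[-4.4978]
Step 8: x=[5.6834] v=[-3.8806]
Step 9: x=[5.2376] v=[-2.9723]
Step 10: x=[4.9614] v=[-1.8411]
Step 11: x=[4.8756] v=[-0.5718]
Step 12: x=[4.9867] v=[0.7404]
First v>=0 after going negative at step 12, time=1.8000

Answer: 1.8000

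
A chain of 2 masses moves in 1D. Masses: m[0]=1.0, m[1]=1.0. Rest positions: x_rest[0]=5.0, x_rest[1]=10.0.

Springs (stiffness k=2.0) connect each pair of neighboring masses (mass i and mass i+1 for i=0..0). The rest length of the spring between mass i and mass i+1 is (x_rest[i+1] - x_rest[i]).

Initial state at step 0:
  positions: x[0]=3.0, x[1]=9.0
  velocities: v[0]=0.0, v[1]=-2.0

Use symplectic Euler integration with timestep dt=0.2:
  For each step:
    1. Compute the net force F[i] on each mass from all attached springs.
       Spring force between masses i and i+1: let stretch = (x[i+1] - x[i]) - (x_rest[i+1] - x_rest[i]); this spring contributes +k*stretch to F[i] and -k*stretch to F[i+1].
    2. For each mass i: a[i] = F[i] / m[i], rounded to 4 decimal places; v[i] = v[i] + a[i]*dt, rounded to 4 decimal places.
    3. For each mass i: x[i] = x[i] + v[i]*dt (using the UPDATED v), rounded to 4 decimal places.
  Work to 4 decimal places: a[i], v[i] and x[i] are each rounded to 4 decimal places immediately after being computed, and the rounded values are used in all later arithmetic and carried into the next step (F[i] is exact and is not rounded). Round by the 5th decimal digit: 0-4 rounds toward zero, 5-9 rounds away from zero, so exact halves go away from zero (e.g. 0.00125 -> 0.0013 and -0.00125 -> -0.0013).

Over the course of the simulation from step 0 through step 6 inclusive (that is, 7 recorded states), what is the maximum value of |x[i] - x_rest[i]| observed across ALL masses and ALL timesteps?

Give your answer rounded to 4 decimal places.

Step 0: x=[3.0000 9.0000] v=[0.0000 -2.0000]
Step 1: x=[3.0800 8.5200] v=[0.4000 -2.4000]
Step 2: x=[3.1952 8.0048] v=[0.5760 -2.5760]
Step 3: x=[3.2952 7.5048] v=[0.4998 -2.4998]
Step 4: x=[3.3319 7.0681] v=[0.1836 -2.1836]
Step 5: x=[3.2675 6.7325] v=[-0.3219 -1.6781]
Step 6: x=[3.0803 6.5197] v=[-0.9359 -1.0641]
Max displacement = 3.4803

Answer: 3.4803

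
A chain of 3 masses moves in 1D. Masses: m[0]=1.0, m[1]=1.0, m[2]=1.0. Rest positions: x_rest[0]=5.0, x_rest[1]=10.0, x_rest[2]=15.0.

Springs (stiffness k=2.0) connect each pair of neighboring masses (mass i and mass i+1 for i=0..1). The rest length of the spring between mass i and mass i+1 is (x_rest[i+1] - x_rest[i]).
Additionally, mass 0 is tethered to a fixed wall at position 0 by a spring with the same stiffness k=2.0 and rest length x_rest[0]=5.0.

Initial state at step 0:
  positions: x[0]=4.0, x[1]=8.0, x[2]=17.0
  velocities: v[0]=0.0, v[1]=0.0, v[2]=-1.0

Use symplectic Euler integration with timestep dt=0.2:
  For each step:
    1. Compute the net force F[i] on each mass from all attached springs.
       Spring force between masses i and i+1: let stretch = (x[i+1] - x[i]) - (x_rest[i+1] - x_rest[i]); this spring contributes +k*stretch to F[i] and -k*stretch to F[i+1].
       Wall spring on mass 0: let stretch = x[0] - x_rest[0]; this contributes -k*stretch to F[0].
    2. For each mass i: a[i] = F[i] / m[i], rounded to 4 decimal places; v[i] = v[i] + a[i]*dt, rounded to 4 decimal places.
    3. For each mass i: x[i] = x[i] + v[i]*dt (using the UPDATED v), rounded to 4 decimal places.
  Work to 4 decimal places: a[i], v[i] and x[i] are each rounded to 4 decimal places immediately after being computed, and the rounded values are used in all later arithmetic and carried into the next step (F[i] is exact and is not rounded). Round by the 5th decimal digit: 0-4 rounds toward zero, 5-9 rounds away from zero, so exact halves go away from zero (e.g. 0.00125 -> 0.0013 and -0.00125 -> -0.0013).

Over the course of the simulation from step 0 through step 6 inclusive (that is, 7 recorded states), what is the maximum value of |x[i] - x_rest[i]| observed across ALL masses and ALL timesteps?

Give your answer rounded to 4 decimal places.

Answer: 2.3304

Derivation:
Step 0: x=[4.0000 8.0000 17.0000] v=[0.0000 0.0000 -1.0000]
Step 1: x=[4.0000 8.4000 16.4800] v=[0.0000 2.0000 -2.6000]
Step 2: x=[4.0320 9.0944 15.7136] v=[0.1600 3.4720 -3.8320]
Step 3: x=[4.1464 9.9133 14.8177] v=[0.5722 4.0947 -4.4797]
Step 4: x=[4.3905 10.6632 13.9294] v=[1.2204 3.7497 -4.4415]
Step 5: x=[4.7852 11.1726 13.1798] v=[1.9733 2.5471 -3.7480]
Step 6: x=[5.3080 11.3316 12.6696] v=[2.6142 0.7950 -2.5509]
Max displacement = 2.3304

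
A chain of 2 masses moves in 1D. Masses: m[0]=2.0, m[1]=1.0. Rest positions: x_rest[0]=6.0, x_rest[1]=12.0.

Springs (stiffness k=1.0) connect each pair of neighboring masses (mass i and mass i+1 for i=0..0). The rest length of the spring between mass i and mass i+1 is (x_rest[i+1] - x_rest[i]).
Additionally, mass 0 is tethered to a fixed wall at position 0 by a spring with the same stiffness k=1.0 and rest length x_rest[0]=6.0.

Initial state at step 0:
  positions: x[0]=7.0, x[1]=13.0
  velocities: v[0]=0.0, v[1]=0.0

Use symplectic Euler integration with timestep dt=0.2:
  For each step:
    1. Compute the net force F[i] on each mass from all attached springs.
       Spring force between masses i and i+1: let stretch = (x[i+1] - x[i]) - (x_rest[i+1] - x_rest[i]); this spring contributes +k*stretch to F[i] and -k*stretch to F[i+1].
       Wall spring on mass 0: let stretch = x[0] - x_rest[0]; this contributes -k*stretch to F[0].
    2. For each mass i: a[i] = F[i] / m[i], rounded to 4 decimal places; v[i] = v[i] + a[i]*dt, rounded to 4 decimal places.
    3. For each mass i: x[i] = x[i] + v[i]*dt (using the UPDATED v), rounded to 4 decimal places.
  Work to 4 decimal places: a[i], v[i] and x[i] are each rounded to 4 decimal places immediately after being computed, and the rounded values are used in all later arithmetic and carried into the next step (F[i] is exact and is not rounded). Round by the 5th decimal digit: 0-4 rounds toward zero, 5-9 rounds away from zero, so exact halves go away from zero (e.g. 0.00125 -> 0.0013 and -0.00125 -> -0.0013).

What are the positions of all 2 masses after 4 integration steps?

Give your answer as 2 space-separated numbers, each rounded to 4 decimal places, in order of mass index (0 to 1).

Answer: 6.8117 12.9885

Derivation:
Step 0: x=[7.0000 13.0000] v=[0.0000 0.0000]
Step 1: x=[6.9800 13.0000] v=[-0.1000 0.0000]
Step 2: x=[6.9408 12.9992] v=[-0.1960 -0.0040]
Step 3: x=[6.8840 12.9961] v=[-0.2842 -0.0157]
Step 4: x=[6.8117 12.9885] v=[-0.3614 -0.0381]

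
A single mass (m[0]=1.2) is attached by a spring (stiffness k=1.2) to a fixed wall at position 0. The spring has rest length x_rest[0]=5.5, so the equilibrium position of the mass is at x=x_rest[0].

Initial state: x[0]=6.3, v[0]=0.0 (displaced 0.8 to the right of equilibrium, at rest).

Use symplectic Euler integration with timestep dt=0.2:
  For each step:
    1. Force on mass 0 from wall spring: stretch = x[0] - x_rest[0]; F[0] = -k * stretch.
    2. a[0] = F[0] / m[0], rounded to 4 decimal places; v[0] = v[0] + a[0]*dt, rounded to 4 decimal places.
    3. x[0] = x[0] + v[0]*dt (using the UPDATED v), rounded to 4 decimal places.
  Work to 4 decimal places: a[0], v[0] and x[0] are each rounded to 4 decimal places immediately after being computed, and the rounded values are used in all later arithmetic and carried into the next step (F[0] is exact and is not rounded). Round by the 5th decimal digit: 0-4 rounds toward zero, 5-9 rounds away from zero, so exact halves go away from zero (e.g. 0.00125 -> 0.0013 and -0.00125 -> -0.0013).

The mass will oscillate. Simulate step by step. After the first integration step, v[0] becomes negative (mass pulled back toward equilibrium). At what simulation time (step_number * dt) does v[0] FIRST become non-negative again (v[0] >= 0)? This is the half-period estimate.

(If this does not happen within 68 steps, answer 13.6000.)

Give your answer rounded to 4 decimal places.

Step 0: x=[6.3000] v=[0.0000]
Step 1: x=[6.2680] v=[-0.1600]
Step 2: x=[6.2053] v=[-0.3136]
Step 3: x=[6.1144] v=[-0.4547]
Step 4: x=[5.9989] v=[-0.5776]
Step 5: x=[5.8634] v=[-0.6774]
Step 6: x=[5.7134] v=[-0.7501]
Step 7: x=[5.5548] v=[-0.7928]
Step 8: x=[5.3940] v=[-0.8038]
Step 9: x=[5.2375] v=[-0.7826]
Step 10: x=[5.0915] v=[-0.7301]
Step 11: x=[4.9618] v=[-0.6484]
Step 12: x=[4.8536] v=[-0.5408]
Step 13: x=[4.7713] v=[-0.4115]
Step 14: x=[4.7181] v=[-0.2658]
Step 15: x=[4.6962] v=[-0.1094]
Step 16: x=[4.7065] v=[0.0514]
First v>=0 after going negative at step 16, time=3.2000

Answer: 3.2000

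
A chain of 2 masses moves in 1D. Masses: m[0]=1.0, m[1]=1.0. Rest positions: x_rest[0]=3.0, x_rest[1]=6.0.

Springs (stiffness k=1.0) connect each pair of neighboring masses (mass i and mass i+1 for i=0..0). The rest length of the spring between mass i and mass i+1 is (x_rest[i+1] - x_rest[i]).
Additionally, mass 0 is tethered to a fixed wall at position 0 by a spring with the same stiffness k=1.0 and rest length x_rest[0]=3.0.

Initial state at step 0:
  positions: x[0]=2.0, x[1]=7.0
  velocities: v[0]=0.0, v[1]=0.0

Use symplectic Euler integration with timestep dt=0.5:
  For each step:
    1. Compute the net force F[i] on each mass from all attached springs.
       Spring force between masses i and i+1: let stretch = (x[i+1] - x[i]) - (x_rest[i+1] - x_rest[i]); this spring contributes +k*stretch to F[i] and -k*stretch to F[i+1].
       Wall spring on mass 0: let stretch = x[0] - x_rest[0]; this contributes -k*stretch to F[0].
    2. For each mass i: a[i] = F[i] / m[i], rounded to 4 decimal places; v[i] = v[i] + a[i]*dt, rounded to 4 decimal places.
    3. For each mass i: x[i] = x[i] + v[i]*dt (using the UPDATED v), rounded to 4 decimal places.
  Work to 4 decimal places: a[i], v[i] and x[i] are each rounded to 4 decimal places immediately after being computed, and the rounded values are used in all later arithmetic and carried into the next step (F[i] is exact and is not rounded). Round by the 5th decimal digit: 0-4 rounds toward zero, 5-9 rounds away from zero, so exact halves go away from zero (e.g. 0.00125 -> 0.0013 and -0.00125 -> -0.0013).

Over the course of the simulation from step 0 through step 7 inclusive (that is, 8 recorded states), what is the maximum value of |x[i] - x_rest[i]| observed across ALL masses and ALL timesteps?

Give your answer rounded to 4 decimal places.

Step 0: x=[2.0000 7.0000] v=[0.0000 0.0000]
Step 1: x=[2.7500 6.5000] v=[1.5000 -1.0000]
Step 2: x=[3.7500 5.8125] v=[2.0000 -1.3750]
Step 3: x=[4.3282 5.3594] v=[1.1563 -0.9063]
Step 4: x=[4.0821 5.3985] v=[-0.4922 0.0781]
Step 5: x=[3.1446 5.8585] v=[-1.8751 0.9199]
Step 6: x=[2.0994 6.3900] v=[-2.0905 1.0630]
Step 7: x=[1.6020 6.5989] v=[-0.9949 0.4177]
Max displacement = 1.3980

Answer: 1.3980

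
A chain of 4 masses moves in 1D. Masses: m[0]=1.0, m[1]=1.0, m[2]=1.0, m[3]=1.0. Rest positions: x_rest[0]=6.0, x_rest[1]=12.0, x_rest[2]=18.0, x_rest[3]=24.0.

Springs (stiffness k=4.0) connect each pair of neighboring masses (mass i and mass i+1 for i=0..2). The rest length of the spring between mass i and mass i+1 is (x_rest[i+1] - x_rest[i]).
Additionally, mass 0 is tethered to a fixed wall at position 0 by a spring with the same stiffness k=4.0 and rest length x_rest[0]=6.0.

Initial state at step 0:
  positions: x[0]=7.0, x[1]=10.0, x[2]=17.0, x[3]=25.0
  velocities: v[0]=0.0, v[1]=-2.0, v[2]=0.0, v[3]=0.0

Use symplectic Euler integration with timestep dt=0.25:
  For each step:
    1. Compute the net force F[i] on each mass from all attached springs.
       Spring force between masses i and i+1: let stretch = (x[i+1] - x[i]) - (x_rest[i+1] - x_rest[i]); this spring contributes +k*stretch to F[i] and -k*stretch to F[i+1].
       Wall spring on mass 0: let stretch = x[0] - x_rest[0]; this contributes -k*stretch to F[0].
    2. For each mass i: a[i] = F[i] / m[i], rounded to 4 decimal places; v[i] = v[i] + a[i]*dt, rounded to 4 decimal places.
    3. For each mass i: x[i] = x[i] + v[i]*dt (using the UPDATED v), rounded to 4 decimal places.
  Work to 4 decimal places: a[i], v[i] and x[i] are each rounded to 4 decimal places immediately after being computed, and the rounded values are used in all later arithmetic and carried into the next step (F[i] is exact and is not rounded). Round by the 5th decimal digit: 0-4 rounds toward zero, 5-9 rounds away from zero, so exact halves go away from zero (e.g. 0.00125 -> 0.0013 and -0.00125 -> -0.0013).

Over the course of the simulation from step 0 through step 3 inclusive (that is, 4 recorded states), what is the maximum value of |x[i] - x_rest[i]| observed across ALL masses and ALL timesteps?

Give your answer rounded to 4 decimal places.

Step 0: x=[7.0000 10.0000 17.0000 25.0000] v=[0.0000 -2.0000 0.0000 0.0000]
Step 1: x=[6.0000 10.5000 17.2500 24.5000] v=[-4.0000 2.0000 1.0000 -2.0000]
Step 2: x=[4.6250 11.5625 17.6250 23.6875] v=[-5.5000 4.2500 1.5000 -3.2500]
Step 3: x=[3.8281 12.4063 18.0000 22.8594] v=[-3.1875 3.3750 1.5000 -3.3125]
Max displacement = 2.1719

Answer: 2.1719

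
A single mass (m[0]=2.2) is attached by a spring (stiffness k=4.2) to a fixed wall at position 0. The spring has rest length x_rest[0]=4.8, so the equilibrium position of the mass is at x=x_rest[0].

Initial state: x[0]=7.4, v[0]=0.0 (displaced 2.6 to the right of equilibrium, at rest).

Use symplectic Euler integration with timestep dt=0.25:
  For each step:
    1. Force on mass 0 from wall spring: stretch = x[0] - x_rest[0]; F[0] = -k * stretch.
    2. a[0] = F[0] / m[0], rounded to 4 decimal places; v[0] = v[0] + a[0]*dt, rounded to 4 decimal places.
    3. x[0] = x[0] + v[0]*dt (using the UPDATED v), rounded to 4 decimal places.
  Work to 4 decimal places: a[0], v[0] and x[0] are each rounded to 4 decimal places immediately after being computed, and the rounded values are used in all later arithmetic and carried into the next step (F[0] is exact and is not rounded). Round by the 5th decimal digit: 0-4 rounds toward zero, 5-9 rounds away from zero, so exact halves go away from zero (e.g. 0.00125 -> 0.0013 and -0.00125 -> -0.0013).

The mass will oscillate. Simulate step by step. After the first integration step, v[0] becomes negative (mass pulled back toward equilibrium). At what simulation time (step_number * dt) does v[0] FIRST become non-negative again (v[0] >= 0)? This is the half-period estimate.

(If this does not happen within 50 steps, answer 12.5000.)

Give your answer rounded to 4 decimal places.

Answer: 2.5000

Derivation:
Step 0: x=[7.4000] v=[0.0000]
Step 1: x=[7.0898] v=[-1.2409]
Step 2: x=[6.5064] v=[-2.3338]
Step 3: x=[5.7194] v=[-3.1482]
Step 4: x=[4.8227] v=[-3.5870]
Step 5: x=[3.9233] v=[-3.5978]
Step 6: x=[3.1285] v=[-3.1794]
Step 7: x=[2.5331] v=[-2.3817]
Step 8: x=[2.2082] v=[-1.2998]
Step 9: x=[2.1925] v=[-0.0628]
Step 10: x=[2.4879] v=[1.1817]
First v>=0 after going negative at step 10, time=2.5000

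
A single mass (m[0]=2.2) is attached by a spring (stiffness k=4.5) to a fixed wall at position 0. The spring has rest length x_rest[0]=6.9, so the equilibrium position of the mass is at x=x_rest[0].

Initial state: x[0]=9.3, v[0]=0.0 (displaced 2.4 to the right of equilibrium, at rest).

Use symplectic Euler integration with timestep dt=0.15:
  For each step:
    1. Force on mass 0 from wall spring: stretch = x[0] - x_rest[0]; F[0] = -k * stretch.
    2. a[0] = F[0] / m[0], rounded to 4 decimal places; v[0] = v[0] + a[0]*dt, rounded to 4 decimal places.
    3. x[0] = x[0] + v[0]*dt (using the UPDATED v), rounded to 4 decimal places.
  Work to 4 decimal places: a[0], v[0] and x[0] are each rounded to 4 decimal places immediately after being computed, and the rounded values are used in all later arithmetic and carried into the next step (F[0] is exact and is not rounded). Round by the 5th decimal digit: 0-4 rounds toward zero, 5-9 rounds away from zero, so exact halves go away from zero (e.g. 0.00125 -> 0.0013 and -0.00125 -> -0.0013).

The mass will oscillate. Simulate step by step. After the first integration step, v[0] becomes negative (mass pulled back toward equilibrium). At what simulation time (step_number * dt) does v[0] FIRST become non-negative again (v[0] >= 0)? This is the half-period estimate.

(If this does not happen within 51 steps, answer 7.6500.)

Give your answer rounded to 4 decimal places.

Answer: 2.2500

Derivation:
Step 0: x=[9.3000] v=[0.0000]
Step 1: x=[9.1895] v=[-0.7364]
Step 2: x=[8.9737] v=[-1.4389]
Step 3: x=[8.6624] v=[-2.0752]
Step 4: x=[8.2700] v=[-2.6159]
Step 5: x=[7.8146] v=[-3.0362]
Step 6: x=[7.3171] v=[-3.3168]
Step 7: x=[6.8004] v=[-3.4448]
Step 8: x=[6.2883] v=[-3.4142]
Step 9: x=[5.8043] v=[-3.2265]
Step 10: x=[5.3708] v=[-2.8903]
Step 11: x=[5.0076] v=[-2.4211]
Step 12: x=[4.7315] v=[-1.8405]
Step 13: x=[4.5552] v=[-1.1752]
Step 14: x=[4.4868] v=[-0.4558]
Step 15: x=[4.5295] v=[0.2846]
First v>=0 after going negative at step 15, time=2.2500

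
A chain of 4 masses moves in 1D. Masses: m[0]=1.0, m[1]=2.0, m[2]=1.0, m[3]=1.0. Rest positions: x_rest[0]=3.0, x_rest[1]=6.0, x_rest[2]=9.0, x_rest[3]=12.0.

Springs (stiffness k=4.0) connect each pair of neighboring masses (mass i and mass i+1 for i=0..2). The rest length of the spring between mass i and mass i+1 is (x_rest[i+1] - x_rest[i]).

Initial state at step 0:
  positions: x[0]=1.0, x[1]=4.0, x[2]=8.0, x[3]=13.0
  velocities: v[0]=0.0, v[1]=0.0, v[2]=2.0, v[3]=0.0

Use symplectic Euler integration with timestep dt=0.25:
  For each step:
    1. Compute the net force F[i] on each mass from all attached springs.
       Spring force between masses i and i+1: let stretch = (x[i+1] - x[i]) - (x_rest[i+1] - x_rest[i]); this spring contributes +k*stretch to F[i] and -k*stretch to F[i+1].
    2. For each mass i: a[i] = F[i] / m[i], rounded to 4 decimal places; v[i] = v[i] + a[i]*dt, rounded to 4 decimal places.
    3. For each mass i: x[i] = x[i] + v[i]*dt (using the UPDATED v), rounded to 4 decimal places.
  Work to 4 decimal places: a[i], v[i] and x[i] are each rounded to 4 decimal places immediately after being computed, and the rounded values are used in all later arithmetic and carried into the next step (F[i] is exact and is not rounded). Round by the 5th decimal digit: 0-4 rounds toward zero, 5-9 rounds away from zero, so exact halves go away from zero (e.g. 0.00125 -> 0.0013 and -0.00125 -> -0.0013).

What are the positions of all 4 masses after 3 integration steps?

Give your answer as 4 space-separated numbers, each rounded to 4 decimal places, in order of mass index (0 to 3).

Step 0: x=[1.0000 4.0000 8.0000 13.0000] v=[0.0000 0.0000 2.0000 0.0000]
Step 1: x=[1.0000 4.1250 8.7500 12.5000] v=[0.0000 0.5000 3.0000 -2.0000]
Step 2: x=[1.0313 4.4375 9.2813 11.8125] v=[0.1250 1.2500 2.1250 -2.7500]
Step 3: x=[1.1641 4.9297 9.2344 11.2422] v=[0.5312 1.9688 -0.1876 -2.2812]

Answer: 1.1641 4.9297 9.2344 11.2422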